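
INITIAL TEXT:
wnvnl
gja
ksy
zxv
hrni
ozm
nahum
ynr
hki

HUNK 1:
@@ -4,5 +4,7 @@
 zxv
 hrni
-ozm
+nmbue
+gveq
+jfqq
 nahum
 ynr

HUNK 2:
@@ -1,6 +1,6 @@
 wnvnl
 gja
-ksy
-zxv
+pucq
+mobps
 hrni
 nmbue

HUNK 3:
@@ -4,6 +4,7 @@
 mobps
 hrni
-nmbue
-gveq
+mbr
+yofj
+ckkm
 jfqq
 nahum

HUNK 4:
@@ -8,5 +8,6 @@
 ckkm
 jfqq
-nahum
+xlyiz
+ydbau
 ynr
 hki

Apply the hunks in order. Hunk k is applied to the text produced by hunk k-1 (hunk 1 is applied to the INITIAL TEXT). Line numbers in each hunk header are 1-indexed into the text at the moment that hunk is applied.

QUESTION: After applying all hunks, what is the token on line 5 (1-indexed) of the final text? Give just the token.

Hunk 1: at line 4 remove [ozm] add [nmbue,gveq,jfqq] -> 11 lines: wnvnl gja ksy zxv hrni nmbue gveq jfqq nahum ynr hki
Hunk 2: at line 1 remove [ksy,zxv] add [pucq,mobps] -> 11 lines: wnvnl gja pucq mobps hrni nmbue gveq jfqq nahum ynr hki
Hunk 3: at line 4 remove [nmbue,gveq] add [mbr,yofj,ckkm] -> 12 lines: wnvnl gja pucq mobps hrni mbr yofj ckkm jfqq nahum ynr hki
Hunk 4: at line 8 remove [nahum] add [xlyiz,ydbau] -> 13 lines: wnvnl gja pucq mobps hrni mbr yofj ckkm jfqq xlyiz ydbau ynr hki
Final line 5: hrni

Answer: hrni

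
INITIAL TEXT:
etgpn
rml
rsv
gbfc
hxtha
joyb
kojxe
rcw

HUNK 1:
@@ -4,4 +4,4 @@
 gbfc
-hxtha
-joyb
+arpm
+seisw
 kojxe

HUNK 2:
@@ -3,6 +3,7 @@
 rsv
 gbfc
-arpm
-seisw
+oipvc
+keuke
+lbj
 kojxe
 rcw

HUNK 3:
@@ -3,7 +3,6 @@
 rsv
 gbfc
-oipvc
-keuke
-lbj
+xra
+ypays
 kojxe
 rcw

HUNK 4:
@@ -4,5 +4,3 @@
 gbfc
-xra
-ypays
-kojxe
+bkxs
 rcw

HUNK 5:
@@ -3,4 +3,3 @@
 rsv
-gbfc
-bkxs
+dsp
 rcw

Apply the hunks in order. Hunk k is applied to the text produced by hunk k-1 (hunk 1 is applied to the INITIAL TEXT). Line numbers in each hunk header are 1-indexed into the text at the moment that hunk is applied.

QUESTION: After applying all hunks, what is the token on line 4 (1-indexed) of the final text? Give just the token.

Hunk 1: at line 4 remove [hxtha,joyb] add [arpm,seisw] -> 8 lines: etgpn rml rsv gbfc arpm seisw kojxe rcw
Hunk 2: at line 3 remove [arpm,seisw] add [oipvc,keuke,lbj] -> 9 lines: etgpn rml rsv gbfc oipvc keuke lbj kojxe rcw
Hunk 3: at line 3 remove [oipvc,keuke,lbj] add [xra,ypays] -> 8 lines: etgpn rml rsv gbfc xra ypays kojxe rcw
Hunk 4: at line 4 remove [xra,ypays,kojxe] add [bkxs] -> 6 lines: etgpn rml rsv gbfc bkxs rcw
Hunk 5: at line 3 remove [gbfc,bkxs] add [dsp] -> 5 lines: etgpn rml rsv dsp rcw
Final line 4: dsp

Answer: dsp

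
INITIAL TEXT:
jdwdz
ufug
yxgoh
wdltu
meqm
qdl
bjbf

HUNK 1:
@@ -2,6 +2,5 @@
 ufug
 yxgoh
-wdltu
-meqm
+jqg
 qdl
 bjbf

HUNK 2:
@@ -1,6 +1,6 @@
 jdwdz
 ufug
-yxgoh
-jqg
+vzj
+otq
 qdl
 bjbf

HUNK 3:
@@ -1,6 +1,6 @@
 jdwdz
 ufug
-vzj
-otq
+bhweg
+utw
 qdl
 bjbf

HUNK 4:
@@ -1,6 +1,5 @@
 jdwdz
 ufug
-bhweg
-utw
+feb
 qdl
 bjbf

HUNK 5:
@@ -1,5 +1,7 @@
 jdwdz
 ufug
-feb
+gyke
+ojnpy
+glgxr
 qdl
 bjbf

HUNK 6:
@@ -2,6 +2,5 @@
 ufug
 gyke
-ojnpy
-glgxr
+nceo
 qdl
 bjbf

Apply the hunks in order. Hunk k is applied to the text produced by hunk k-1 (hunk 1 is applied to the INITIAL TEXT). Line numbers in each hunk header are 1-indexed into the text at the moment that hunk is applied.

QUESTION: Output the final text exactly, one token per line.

Answer: jdwdz
ufug
gyke
nceo
qdl
bjbf

Derivation:
Hunk 1: at line 2 remove [wdltu,meqm] add [jqg] -> 6 lines: jdwdz ufug yxgoh jqg qdl bjbf
Hunk 2: at line 1 remove [yxgoh,jqg] add [vzj,otq] -> 6 lines: jdwdz ufug vzj otq qdl bjbf
Hunk 3: at line 1 remove [vzj,otq] add [bhweg,utw] -> 6 lines: jdwdz ufug bhweg utw qdl bjbf
Hunk 4: at line 1 remove [bhweg,utw] add [feb] -> 5 lines: jdwdz ufug feb qdl bjbf
Hunk 5: at line 1 remove [feb] add [gyke,ojnpy,glgxr] -> 7 lines: jdwdz ufug gyke ojnpy glgxr qdl bjbf
Hunk 6: at line 2 remove [ojnpy,glgxr] add [nceo] -> 6 lines: jdwdz ufug gyke nceo qdl bjbf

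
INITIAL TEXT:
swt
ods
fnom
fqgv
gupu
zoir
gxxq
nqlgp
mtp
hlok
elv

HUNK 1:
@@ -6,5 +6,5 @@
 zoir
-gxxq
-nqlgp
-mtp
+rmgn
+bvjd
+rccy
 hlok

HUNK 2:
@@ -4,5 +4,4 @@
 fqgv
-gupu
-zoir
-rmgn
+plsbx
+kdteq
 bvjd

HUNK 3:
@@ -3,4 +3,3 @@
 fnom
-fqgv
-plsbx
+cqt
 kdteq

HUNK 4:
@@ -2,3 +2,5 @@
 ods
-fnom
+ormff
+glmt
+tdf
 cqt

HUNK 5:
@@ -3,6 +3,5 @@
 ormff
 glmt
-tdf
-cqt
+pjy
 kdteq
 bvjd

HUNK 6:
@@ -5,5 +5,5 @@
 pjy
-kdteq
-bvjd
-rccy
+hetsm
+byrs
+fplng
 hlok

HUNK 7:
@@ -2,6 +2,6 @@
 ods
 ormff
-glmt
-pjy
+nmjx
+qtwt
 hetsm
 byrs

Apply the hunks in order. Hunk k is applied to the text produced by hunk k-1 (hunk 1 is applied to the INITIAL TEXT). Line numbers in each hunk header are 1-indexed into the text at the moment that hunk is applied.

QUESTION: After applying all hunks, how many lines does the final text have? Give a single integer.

Answer: 10

Derivation:
Hunk 1: at line 6 remove [gxxq,nqlgp,mtp] add [rmgn,bvjd,rccy] -> 11 lines: swt ods fnom fqgv gupu zoir rmgn bvjd rccy hlok elv
Hunk 2: at line 4 remove [gupu,zoir,rmgn] add [plsbx,kdteq] -> 10 lines: swt ods fnom fqgv plsbx kdteq bvjd rccy hlok elv
Hunk 3: at line 3 remove [fqgv,plsbx] add [cqt] -> 9 lines: swt ods fnom cqt kdteq bvjd rccy hlok elv
Hunk 4: at line 2 remove [fnom] add [ormff,glmt,tdf] -> 11 lines: swt ods ormff glmt tdf cqt kdteq bvjd rccy hlok elv
Hunk 5: at line 3 remove [tdf,cqt] add [pjy] -> 10 lines: swt ods ormff glmt pjy kdteq bvjd rccy hlok elv
Hunk 6: at line 5 remove [kdteq,bvjd,rccy] add [hetsm,byrs,fplng] -> 10 lines: swt ods ormff glmt pjy hetsm byrs fplng hlok elv
Hunk 7: at line 2 remove [glmt,pjy] add [nmjx,qtwt] -> 10 lines: swt ods ormff nmjx qtwt hetsm byrs fplng hlok elv
Final line count: 10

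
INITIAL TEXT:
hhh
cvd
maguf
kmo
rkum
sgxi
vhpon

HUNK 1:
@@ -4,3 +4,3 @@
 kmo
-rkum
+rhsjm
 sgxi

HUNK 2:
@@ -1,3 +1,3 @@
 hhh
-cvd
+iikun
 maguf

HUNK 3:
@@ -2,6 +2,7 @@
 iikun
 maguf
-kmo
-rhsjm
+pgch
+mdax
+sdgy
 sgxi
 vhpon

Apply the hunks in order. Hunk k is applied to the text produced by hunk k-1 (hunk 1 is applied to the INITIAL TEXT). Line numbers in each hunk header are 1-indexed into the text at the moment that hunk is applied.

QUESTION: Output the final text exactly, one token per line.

Answer: hhh
iikun
maguf
pgch
mdax
sdgy
sgxi
vhpon

Derivation:
Hunk 1: at line 4 remove [rkum] add [rhsjm] -> 7 lines: hhh cvd maguf kmo rhsjm sgxi vhpon
Hunk 2: at line 1 remove [cvd] add [iikun] -> 7 lines: hhh iikun maguf kmo rhsjm sgxi vhpon
Hunk 3: at line 2 remove [kmo,rhsjm] add [pgch,mdax,sdgy] -> 8 lines: hhh iikun maguf pgch mdax sdgy sgxi vhpon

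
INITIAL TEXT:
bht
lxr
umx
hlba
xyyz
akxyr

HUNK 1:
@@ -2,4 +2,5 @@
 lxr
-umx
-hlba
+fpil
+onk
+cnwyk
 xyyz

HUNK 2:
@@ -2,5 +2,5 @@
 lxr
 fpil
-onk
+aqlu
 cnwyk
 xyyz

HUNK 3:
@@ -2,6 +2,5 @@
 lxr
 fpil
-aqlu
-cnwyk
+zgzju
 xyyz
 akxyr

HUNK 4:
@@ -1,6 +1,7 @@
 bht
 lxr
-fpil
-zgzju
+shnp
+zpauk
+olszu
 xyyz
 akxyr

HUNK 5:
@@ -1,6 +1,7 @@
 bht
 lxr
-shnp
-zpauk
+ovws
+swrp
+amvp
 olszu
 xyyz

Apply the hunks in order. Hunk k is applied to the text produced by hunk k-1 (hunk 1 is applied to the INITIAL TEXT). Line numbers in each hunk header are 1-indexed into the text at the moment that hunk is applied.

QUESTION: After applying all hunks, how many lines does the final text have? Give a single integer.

Answer: 8

Derivation:
Hunk 1: at line 2 remove [umx,hlba] add [fpil,onk,cnwyk] -> 7 lines: bht lxr fpil onk cnwyk xyyz akxyr
Hunk 2: at line 2 remove [onk] add [aqlu] -> 7 lines: bht lxr fpil aqlu cnwyk xyyz akxyr
Hunk 3: at line 2 remove [aqlu,cnwyk] add [zgzju] -> 6 lines: bht lxr fpil zgzju xyyz akxyr
Hunk 4: at line 1 remove [fpil,zgzju] add [shnp,zpauk,olszu] -> 7 lines: bht lxr shnp zpauk olszu xyyz akxyr
Hunk 5: at line 1 remove [shnp,zpauk] add [ovws,swrp,amvp] -> 8 lines: bht lxr ovws swrp amvp olszu xyyz akxyr
Final line count: 8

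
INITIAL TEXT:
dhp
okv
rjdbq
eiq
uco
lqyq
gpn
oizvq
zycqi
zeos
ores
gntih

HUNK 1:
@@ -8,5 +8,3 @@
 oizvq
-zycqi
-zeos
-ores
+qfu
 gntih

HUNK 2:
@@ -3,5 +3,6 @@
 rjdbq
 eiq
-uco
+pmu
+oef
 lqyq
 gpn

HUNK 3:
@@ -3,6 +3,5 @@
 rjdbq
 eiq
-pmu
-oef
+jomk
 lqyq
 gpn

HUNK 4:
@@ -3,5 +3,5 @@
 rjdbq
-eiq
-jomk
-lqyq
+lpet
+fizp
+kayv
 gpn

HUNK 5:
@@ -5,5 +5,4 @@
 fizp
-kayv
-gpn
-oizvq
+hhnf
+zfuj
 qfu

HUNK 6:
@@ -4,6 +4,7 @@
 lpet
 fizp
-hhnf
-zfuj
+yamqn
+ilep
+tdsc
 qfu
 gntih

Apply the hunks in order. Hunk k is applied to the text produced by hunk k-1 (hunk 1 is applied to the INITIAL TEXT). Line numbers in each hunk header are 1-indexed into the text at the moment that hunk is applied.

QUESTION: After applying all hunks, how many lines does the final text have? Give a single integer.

Answer: 10

Derivation:
Hunk 1: at line 8 remove [zycqi,zeos,ores] add [qfu] -> 10 lines: dhp okv rjdbq eiq uco lqyq gpn oizvq qfu gntih
Hunk 2: at line 3 remove [uco] add [pmu,oef] -> 11 lines: dhp okv rjdbq eiq pmu oef lqyq gpn oizvq qfu gntih
Hunk 3: at line 3 remove [pmu,oef] add [jomk] -> 10 lines: dhp okv rjdbq eiq jomk lqyq gpn oizvq qfu gntih
Hunk 4: at line 3 remove [eiq,jomk,lqyq] add [lpet,fizp,kayv] -> 10 lines: dhp okv rjdbq lpet fizp kayv gpn oizvq qfu gntih
Hunk 5: at line 5 remove [kayv,gpn,oizvq] add [hhnf,zfuj] -> 9 lines: dhp okv rjdbq lpet fizp hhnf zfuj qfu gntih
Hunk 6: at line 4 remove [hhnf,zfuj] add [yamqn,ilep,tdsc] -> 10 lines: dhp okv rjdbq lpet fizp yamqn ilep tdsc qfu gntih
Final line count: 10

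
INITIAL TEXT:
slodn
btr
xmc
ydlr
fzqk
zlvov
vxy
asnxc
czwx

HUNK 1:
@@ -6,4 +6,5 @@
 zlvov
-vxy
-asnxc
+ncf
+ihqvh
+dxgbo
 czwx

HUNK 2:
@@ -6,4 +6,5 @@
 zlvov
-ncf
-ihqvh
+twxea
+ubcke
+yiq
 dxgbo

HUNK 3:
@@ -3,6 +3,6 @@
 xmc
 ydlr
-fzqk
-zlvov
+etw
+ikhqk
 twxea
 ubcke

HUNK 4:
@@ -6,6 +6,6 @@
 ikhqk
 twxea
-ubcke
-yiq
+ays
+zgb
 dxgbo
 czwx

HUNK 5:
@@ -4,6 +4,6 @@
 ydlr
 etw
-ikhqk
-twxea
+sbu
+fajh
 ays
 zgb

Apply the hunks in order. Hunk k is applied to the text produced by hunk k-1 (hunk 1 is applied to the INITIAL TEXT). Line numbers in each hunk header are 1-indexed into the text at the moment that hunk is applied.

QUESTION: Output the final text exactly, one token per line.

Hunk 1: at line 6 remove [vxy,asnxc] add [ncf,ihqvh,dxgbo] -> 10 lines: slodn btr xmc ydlr fzqk zlvov ncf ihqvh dxgbo czwx
Hunk 2: at line 6 remove [ncf,ihqvh] add [twxea,ubcke,yiq] -> 11 lines: slodn btr xmc ydlr fzqk zlvov twxea ubcke yiq dxgbo czwx
Hunk 3: at line 3 remove [fzqk,zlvov] add [etw,ikhqk] -> 11 lines: slodn btr xmc ydlr etw ikhqk twxea ubcke yiq dxgbo czwx
Hunk 4: at line 6 remove [ubcke,yiq] add [ays,zgb] -> 11 lines: slodn btr xmc ydlr etw ikhqk twxea ays zgb dxgbo czwx
Hunk 5: at line 4 remove [ikhqk,twxea] add [sbu,fajh] -> 11 lines: slodn btr xmc ydlr etw sbu fajh ays zgb dxgbo czwx

Answer: slodn
btr
xmc
ydlr
etw
sbu
fajh
ays
zgb
dxgbo
czwx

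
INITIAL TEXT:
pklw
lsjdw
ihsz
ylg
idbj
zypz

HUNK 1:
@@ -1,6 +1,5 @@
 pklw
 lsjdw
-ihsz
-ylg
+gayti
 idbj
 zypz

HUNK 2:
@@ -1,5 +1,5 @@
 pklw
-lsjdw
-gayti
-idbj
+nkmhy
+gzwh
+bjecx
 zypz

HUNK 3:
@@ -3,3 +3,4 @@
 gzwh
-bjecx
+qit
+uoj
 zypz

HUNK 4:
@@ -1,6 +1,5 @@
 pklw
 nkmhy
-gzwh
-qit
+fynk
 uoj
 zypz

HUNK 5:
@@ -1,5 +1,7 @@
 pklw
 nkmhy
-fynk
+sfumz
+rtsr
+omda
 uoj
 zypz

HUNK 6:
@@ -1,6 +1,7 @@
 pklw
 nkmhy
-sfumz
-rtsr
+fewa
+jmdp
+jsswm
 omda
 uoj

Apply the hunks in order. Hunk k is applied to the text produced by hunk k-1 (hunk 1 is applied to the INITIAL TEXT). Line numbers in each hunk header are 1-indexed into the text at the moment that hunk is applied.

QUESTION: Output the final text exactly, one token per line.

Answer: pklw
nkmhy
fewa
jmdp
jsswm
omda
uoj
zypz

Derivation:
Hunk 1: at line 1 remove [ihsz,ylg] add [gayti] -> 5 lines: pklw lsjdw gayti idbj zypz
Hunk 2: at line 1 remove [lsjdw,gayti,idbj] add [nkmhy,gzwh,bjecx] -> 5 lines: pklw nkmhy gzwh bjecx zypz
Hunk 3: at line 3 remove [bjecx] add [qit,uoj] -> 6 lines: pklw nkmhy gzwh qit uoj zypz
Hunk 4: at line 1 remove [gzwh,qit] add [fynk] -> 5 lines: pklw nkmhy fynk uoj zypz
Hunk 5: at line 1 remove [fynk] add [sfumz,rtsr,omda] -> 7 lines: pklw nkmhy sfumz rtsr omda uoj zypz
Hunk 6: at line 1 remove [sfumz,rtsr] add [fewa,jmdp,jsswm] -> 8 lines: pklw nkmhy fewa jmdp jsswm omda uoj zypz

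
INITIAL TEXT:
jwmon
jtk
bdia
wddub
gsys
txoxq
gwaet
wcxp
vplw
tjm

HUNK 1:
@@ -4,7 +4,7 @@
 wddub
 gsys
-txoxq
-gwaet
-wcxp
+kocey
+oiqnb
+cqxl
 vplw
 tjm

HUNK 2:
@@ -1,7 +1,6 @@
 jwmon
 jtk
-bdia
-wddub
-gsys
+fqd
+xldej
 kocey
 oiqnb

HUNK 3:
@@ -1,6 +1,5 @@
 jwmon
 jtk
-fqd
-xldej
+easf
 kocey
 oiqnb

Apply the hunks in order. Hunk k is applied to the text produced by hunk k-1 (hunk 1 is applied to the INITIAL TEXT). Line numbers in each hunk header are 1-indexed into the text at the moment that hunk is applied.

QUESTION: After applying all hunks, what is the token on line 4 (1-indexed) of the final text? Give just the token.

Answer: kocey

Derivation:
Hunk 1: at line 4 remove [txoxq,gwaet,wcxp] add [kocey,oiqnb,cqxl] -> 10 lines: jwmon jtk bdia wddub gsys kocey oiqnb cqxl vplw tjm
Hunk 2: at line 1 remove [bdia,wddub,gsys] add [fqd,xldej] -> 9 lines: jwmon jtk fqd xldej kocey oiqnb cqxl vplw tjm
Hunk 3: at line 1 remove [fqd,xldej] add [easf] -> 8 lines: jwmon jtk easf kocey oiqnb cqxl vplw tjm
Final line 4: kocey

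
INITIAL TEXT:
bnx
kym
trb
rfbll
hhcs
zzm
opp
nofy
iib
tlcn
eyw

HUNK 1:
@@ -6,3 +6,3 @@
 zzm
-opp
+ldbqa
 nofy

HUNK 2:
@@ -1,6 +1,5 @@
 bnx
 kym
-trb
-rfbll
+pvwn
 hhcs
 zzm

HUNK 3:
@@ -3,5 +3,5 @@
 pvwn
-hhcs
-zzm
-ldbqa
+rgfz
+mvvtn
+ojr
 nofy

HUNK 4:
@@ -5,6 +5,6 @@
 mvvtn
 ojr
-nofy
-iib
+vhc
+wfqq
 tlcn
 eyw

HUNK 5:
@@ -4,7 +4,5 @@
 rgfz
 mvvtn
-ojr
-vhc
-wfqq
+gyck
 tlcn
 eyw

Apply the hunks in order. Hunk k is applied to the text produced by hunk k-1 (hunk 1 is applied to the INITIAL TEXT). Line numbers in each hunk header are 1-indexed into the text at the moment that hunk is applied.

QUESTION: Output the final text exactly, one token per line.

Answer: bnx
kym
pvwn
rgfz
mvvtn
gyck
tlcn
eyw

Derivation:
Hunk 1: at line 6 remove [opp] add [ldbqa] -> 11 lines: bnx kym trb rfbll hhcs zzm ldbqa nofy iib tlcn eyw
Hunk 2: at line 1 remove [trb,rfbll] add [pvwn] -> 10 lines: bnx kym pvwn hhcs zzm ldbqa nofy iib tlcn eyw
Hunk 3: at line 3 remove [hhcs,zzm,ldbqa] add [rgfz,mvvtn,ojr] -> 10 lines: bnx kym pvwn rgfz mvvtn ojr nofy iib tlcn eyw
Hunk 4: at line 5 remove [nofy,iib] add [vhc,wfqq] -> 10 lines: bnx kym pvwn rgfz mvvtn ojr vhc wfqq tlcn eyw
Hunk 5: at line 4 remove [ojr,vhc,wfqq] add [gyck] -> 8 lines: bnx kym pvwn rgfz mvvtn gyck tlcn eyw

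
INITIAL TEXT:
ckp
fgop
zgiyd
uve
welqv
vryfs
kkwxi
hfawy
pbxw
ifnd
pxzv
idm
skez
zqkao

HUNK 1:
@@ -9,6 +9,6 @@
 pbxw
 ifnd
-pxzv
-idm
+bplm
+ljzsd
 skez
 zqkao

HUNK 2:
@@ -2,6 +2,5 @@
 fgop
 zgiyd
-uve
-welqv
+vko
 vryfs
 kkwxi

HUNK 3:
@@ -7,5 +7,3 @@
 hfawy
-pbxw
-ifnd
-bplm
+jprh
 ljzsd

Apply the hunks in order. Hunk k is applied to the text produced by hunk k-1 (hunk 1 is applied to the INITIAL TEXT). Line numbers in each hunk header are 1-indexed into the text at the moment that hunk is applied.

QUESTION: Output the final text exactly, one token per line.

Answer: ckp
fgop
zgiyd
vko
vryfs
kkwxi
hfawy
jprh
ljzsd
skez
zqkao

Derivation:
Hunk 1: at line 9 remove [pxzv,idm] add [bplm,ljzsd] -> 14 lines: ckp fgop zgiyd uve welqv vryfs kkwxi hfawy pbxw ifnd bplm ljzsd skez zqkao
Hunk 2: at line 2 remove [uve,welqv] add [vko] -> 13 lines: ckp fgop zgiyd vko vryfs kkwxi hfawy pbxw ifnd bplm ljzsd skez zqkao
Hunk 3: at line 7 remove [pbxw,ifnd,bplm] add [jprh] -> 11 lines: ckp fgop zgiyd vko vryfs kkwxi hfawy jprh ljzsd skez zqkao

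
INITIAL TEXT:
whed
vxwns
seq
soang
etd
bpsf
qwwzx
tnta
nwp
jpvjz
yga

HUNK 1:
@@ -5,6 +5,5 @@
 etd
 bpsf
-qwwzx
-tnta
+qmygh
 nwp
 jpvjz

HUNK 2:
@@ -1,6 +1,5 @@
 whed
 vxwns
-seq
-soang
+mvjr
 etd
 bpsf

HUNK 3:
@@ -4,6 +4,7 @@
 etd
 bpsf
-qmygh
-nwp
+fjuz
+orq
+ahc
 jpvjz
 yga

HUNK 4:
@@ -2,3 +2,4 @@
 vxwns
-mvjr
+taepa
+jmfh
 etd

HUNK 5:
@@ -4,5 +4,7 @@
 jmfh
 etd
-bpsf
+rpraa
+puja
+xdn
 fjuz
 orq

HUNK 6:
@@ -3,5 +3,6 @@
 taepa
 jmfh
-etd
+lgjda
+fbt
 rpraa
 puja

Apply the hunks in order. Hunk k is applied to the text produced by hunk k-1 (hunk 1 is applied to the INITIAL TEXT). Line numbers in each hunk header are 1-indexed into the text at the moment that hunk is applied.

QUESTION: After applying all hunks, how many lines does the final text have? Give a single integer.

Answer: 14

Derivation:
Hunk 1: at line 5 remove [qwwzx,tnta] add [qmygh] -> 10 lines: whed vxwns seq soang etd bpsf qmygh nwp jpvjz yga
Hunk 2: at line 1 remove [seq,soang] add [mvjr] -> 9 lines: whed vxwns mvjr etd bpsf qmygh nwp jpvjz yga
Hunk 3: at line 4 remove [qmygh,nwp] add [fjuz,orq,ahc] -> 10 lines: whed vxwns mvjr etd bpsf fjuz orq ahc jpvjz yga
Hunk 4: at line 2 remove [mvjr] add [taepa,jmfh] -> 11 lines: whed vxwns taepa jmfh etd bpsf fjuz orq ahc jpvjz yga
Hunk 5: at line 4 remove [bpsf] add [rpraa,puja,xdn] -> 13 lines: whed vxwns taepa jmfh etd rpraa puja xdn fjuz orq ahc jpvjz yga
Hunk 6: at line 3 remove [etd] add [lgjda,fbt] -> 14 lines: whed vxwns taepa jmfh lgjda fbt rpraa puja xdn fjuz orq ahc jpvjz yga
Final line count: 14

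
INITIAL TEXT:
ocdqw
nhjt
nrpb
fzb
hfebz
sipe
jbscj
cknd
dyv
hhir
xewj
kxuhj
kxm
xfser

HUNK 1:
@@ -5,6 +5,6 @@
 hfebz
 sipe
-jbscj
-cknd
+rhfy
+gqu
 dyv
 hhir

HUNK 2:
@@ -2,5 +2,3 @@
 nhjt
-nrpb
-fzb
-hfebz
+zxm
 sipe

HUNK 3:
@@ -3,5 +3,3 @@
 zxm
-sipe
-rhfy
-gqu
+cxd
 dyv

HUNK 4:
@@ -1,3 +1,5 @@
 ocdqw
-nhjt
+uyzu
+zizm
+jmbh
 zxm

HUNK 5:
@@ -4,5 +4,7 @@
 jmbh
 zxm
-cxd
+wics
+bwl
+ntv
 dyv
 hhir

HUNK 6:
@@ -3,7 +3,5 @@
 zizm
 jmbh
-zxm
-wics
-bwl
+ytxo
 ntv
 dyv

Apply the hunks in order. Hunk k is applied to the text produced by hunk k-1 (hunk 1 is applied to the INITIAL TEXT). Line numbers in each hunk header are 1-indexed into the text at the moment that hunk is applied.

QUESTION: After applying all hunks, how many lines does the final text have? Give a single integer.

Answer: 12

Derivation:
Hunk 1: at line 5 remove [jbscj,cknd] add [rhfy,gqu] -> 14 lines: ocdqw nhjt nrpb fzb hfebz sipe rhfy gqu dyv hhir xewj kxuhj kxm xfser
Hunk 2: at line 2 remove [nrpb,fzb,hfebz] add [zxm] -> 12 lines: ocdqw nhjt zxm sipe rhfy gqu dyv hhir xewj kxuhj kxm xfser
Hunk 3: at line 3 remove [sipe,rhfy,gqu] add [cxd] -> 10 lines: ocdqw nhjt zxm cxd dyv hhir xewj kxuhj kxm xfser
Hunk 4: at line 1 remove [nhjt] add [uyzu,zizm,jmbh] -> 12 lines: ocdqw uyzu zizm jmbh zxm cxd dyv hhir xewj kxuhj kxm xfser
Hunk 5: at line 4 remove [cxd] add [wics,bwl,ntv] -> 14 lines: ocdqw uyzu zizm jmbh zxm wics bwl ntv dyv hhir xewj kxuhj kxm xfser
Hunk 6: at line 3 remove [zxm,wics,bwl] add [ytxo] -> 12 lines: ocdqw uyzu zizm jmbh ytxo ntv dyv hhir xewj kxuhj kxm xfser
Final line count: 12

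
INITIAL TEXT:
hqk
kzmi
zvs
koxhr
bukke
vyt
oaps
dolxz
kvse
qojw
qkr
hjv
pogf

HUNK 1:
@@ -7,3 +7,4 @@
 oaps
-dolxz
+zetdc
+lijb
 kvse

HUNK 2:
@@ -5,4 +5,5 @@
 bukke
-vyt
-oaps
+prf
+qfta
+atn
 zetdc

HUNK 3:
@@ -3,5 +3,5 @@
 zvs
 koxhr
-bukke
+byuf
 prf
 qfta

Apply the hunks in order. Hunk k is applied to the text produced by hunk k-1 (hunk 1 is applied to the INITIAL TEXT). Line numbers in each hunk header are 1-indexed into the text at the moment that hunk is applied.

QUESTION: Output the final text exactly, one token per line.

Answer: hqk
kzmi
zvs
koxhr
byuf
prf
qfta
atn
zetdc
lijb
kvse
qojw
qkr
hjv
pogf

Derivation:
Hunk 1: at line 7 remove [dolxz] add [zetdc,lijb] -> 14 lines: hqk kzmi zvs koxhr bukke vyt oaps zetdc lijb kvse qojw qkr hjv pogf
Hunk 2: at line 5 remove [vyt,oaps] add [prf,qfta,atn] -> 15 lines: hqk kzmi zvs koxhr bukke prf qfta atn zetdc lijb kvse qojw qkr hjv pogf
Hunk 3: at line 3 remove [bukke] add [byuf] -> 15 lines: hqk kzmi zvs koxhr byuf prf qfta atn zetdc lijb kvse qojw qkr hjv pogf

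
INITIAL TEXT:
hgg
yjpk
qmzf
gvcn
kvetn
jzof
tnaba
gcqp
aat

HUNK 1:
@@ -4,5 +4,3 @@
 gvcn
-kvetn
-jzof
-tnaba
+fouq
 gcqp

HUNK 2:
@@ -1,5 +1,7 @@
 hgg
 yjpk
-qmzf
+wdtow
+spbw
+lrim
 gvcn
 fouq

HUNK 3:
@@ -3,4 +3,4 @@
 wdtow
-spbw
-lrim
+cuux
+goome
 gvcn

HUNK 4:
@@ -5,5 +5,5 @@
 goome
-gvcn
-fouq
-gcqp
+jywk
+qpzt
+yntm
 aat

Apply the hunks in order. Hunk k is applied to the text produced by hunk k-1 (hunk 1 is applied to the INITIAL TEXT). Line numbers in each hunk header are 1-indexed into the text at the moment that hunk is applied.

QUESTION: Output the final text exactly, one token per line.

Hunk 1: at line 4 remove [kvetn,jzof,tnaba] add [fouq] -> 7 lines: hgg yjpk qmzf gvcn fouq gcqp aat
Hunk 2: at line 1 remove [qmzf] add [wdtow,spbw,lrim] -> 9 lines: hgg yjpk wdtow spbw lrim gvcn fouq gcqp aat
Hunk 3: at line 3 remove [spbw,lrim] add [cuux,goome] -> 9 lines: hgg yjpk wdtow cuux goome gvcn fouq gcqp aat
Hunk 4: at line 5 remove [gvcn,fouq,gcqp] add [jywk,qpzt,yntm] -> 9 lines: hgg yjpk wdtow cuux goome jywk qpzt yntm aat

Answer: hgg
yjpk
wdtow
cuux
goome
jywk
qpzt
yntm
aat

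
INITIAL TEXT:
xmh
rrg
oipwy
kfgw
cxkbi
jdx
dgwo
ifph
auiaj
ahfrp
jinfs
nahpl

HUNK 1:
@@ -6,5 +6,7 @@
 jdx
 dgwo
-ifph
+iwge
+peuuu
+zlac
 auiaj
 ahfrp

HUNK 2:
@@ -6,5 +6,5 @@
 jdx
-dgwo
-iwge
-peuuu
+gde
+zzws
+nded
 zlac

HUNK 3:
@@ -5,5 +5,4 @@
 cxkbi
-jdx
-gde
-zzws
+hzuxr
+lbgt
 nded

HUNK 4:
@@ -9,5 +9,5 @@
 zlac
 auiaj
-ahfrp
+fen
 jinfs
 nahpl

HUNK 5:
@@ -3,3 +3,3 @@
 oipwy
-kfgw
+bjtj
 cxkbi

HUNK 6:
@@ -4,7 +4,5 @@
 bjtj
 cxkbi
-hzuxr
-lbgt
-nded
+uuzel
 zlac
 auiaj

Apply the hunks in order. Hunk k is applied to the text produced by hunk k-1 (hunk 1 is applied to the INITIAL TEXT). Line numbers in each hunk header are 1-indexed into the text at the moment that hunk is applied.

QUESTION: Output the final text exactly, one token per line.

Hunk 1: at line 6 remove [ifph] add [iwge,peuuu,zlac] -> 14 lines: xmh rrg oipwy kfgw cxkbi jdx dgwo iwge peuuu zlac auiaj ahfrp jinfs nahpl
Hunk 2: at line 6 remove [dgwo,iwge,peuuu] add [gde,zzws,nded] -> 14 lines: xmh rrg oipwy kfgw cxkbi jdx gde zzws nded zlac auiaj ahfrp jinfs nahpl
Hunk 3: at line 5 remove [jdx,gde,zzws] add [hzuxr,lbgt] -> 13 lines: xmh rrg oipwy kfgw cxkbi hzuxr lbgt nded zlac auiaj ahfrp jinfs nahpl
Hunk 4: at line 9 remove [ahfrp] add [fen] -> 13 lines: xmh rrg oipwy kfgw cxkbi hzuxr lbgt nded zlac auiaj fen jinfs nahpl
Hunk 5: at line 3 remove [kfgw] add [bjtj] -> 13 lines: xmh rrg oipwy bjtj cxkbi hzuxr lbgt nded zlac auiaj fen jinfs nahpl
Hunk 6: at line 4 remove [hzuxr,lbgt,nded] add [uuzel] -> 11 lines: xmh rrg oipwy bjtj cxkbi uuzel zlac auiaj fen jinfs nahpl

Answer: xmh
rrg
oipwy
bjtj
cxkbi
uuzel
zlac
auiaj
fen
jinfs
nahpl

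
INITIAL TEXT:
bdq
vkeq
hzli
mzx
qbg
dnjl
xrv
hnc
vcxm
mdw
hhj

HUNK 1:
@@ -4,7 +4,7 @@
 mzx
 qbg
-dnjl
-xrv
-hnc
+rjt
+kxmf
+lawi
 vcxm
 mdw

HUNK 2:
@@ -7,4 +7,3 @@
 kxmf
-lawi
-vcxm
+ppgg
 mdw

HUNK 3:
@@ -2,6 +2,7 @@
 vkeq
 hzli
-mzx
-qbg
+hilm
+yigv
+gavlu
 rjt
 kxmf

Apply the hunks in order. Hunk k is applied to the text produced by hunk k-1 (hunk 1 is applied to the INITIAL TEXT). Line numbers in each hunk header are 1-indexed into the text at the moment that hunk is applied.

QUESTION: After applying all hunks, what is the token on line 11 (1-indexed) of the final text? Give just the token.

Hunk 1: at line 4 remove [dnjl,xrv,hnc] add [rjt,kxmf,lawi] -> 11 lines: bdq vkeq hzli mzx qbg rjt kxmf lawi vcxm mdw hhj
Hunk 2: at line 7 remove [lawi,vcxm] add [ppgg] -> 10 lines: bdq vkeq hzli mzx qbg rjt kxmf ppgg mdw hhj
Hunk 3: at line 2 remove [mzx,qbg] add [hilm,yigv,gavlu] -> 11 lines: bdq vkeq hzli hilm yigv gavlu rjt kxmf ppgg mdw hhj
Final line 11: hhj

Answer: hhj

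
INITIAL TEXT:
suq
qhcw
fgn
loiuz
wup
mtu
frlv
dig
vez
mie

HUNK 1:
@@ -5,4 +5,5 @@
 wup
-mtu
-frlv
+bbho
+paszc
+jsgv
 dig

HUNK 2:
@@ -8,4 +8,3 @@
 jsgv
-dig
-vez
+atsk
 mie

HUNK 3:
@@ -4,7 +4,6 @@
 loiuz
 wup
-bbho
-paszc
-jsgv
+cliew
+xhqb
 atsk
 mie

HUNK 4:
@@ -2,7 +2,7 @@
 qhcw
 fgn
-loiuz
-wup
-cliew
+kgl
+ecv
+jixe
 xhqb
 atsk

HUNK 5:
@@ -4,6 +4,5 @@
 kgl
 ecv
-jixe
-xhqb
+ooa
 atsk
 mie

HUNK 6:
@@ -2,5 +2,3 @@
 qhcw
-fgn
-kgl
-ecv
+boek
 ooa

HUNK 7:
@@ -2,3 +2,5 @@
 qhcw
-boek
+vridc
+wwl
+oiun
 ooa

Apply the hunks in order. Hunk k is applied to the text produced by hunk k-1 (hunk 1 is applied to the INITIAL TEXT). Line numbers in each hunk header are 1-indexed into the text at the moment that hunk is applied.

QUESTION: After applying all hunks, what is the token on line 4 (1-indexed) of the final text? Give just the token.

Hunk 1: at line 5 remove [mtu,frlv] add [bbho,paszc,jsgv] -> 11 lines: suq qhcw fgn loiuz wup bbho paszc jsgv dig vez mie
Hunk 2: at line 8 remove [dig,vez] add [atsk] -> 10 lines: suq qhcw fgn loiuz wup bbho paszc jsgv atsk mie
Hunk 3: at line 4 remove [bbho,paszc,jsgv] add [cliew,xhqb] -> 9 lines: suq qhcw fgn loiuz wup cliew xhqb atsk mie
Hunk 4: at line 2 remove [loiuz,wup,cliew] add [kgl,ecv,jixe] -> 9 lines: suq qhcw fgn kgl ecv jixe xhqb atsk mie
Hunk 5: at line 4 remove [jixe,xhqb] add [ooa] -> 8 lines: suq qhcw fgn kgl ecv ooa atsk mie
Hunk 6: at line 2 remove [fgn,kgl,ecv] add [boek] -> 6 lines: suq qhcw boek ooa atsk mie
Hunk 7: at line 2 remove [boek] add [vridc,wwl,oiun] -> 8 lines: suq qhcw vridc wwl oiun ooa atsk mie
Final line 4: wwl

Answer: wwl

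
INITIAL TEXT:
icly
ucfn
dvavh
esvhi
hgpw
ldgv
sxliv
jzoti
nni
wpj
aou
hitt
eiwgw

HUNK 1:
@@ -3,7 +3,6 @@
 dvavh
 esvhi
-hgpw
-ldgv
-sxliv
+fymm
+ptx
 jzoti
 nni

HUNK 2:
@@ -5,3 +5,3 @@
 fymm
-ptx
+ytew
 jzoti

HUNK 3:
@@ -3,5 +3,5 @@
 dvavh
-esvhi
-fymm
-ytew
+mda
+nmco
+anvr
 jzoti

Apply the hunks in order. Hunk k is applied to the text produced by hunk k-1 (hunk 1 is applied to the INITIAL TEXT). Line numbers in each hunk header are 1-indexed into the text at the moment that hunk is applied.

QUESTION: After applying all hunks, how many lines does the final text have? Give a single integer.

Answer: 12

Derivation:
Hunk 1: at line 3 remove [hgpw,ldgv,sxliv] add [fymm,ptx] -> 12 lines: icly ucfn dvavh esvhi fymm ptx jzoti nni wpj aou hitt eiwgw
Hunk 2: at line 5 remove [ptx] add [ytew] -> 12 lines: icly ucfn dvavh esvhi fymm ytew jzoti nni wpj aou hitt eiwgw
Hunk 3: at line 3 remove [esvhi,fymm,ytew] add [mda,nmco,anvr] -> 12 lines: icly ucfn dvavh mda nmco anvr jzoti nni wpj aou hitt eiwgw
Final line count: 12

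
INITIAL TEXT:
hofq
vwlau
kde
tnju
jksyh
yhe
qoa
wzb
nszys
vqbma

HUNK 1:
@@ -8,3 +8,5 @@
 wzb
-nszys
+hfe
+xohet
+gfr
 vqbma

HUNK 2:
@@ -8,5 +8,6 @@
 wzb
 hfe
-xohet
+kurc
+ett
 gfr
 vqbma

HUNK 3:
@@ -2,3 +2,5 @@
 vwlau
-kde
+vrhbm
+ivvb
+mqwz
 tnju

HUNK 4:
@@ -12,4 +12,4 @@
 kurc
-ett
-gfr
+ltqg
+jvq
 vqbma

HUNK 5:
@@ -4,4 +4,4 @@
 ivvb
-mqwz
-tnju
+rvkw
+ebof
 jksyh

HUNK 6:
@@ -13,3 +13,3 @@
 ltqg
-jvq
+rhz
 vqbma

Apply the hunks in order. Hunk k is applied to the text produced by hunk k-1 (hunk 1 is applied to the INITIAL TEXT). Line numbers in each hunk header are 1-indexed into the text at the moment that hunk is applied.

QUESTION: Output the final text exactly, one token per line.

Answer: hofq
vwlau
vrhbm
ivvb
rvkw
ebof
jksyh
yhe
qoa
wzb
hfe
kurc
ltqg
rhz
vqbma

Derivation:
Hunk 1: at line 8 remove [nszys] add [hfe,xohet,gfr] -> 12 lines: hofq vwlau kde tnju jksyh yhe qoa wzb hfe xohet gfr vqbma
Hunk 2: at line 8 remove [xohet] add [kurc,ett] -> 13 lines: hofq vwlau kde tnju jksyh yhe qoa wzb hfe kurc ett gfr vqbma
Hunk 3: at line 2 remove [kde] add [vrhbm,ivvb,mqwz] -> 15 lines: hofq vwlau vrhbm ivvb mqwz tnju jksyh yhe qoa wzb hfe kurc ett gfr vqbma
Hunk 4: at line 12 remove [ett,gfr] add [ltqg,jvq] -> 15 lines: hofq vwlau vrhbm ivvb mqwz tnju jksyh yhe qoa wzb hfe kurc ltqg jvq vqbma
Hunk 5: at line 4 remove [mqwz,tnju] add [rvkw,ebof] -> 15 lines: hofq vwlau vrhbm ivvb rvkw ebof jksyh yhe qoa wzb hfe kurc ltqg jvq vqbma
Hunk 6: at line 13 remove [jvq] add [rhz] -> 15 lines: hofq vwlau vrhbm ivvb rvkw ebof jksyh yhe qoa wzb hfe kurc ltqg rhz vqbma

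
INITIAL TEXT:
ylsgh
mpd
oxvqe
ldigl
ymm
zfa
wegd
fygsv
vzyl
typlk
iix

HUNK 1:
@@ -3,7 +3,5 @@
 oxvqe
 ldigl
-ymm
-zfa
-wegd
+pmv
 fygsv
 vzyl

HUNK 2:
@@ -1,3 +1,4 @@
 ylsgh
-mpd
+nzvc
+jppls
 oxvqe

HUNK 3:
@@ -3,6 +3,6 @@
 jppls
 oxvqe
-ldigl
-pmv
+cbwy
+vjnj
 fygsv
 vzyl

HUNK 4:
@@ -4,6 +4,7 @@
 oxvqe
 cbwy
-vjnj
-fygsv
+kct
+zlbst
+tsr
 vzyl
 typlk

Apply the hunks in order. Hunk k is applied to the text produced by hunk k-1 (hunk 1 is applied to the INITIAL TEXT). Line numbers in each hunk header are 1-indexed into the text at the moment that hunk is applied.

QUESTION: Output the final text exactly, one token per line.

Answer: ylsgh
nzvc
jppls
oxvqe
cbwy
kct
zlbst
tsr
vzyl
typlk
iix

Derivation:
Hunk 1: at line 3 remove [ymm,zfa,wegd] add [pmv] -> 9 lines: ylsgh mpd oxvqe ldigl pmv fygsv vzyl typlk iix
Hunk 2: at line 1 remove [mpd] add [nzvc,jppls] -> 10 lines: ylsgh nzvc jppls oxvqe ldigl pmv fygsv vzyl typlk iix
Hunk 3: at line 3 remove [ldigl,pmv] add [cbwy,vjnj] -> 10 lines: ylsgh nzvc jppls oxvqe cbwy vjnj fygsv vzyl typlk iix
Hunk 4: at line 4 remove [vjnj,fygsv] add [kct,zlbst,tsr] -> 11 lines: ylsgh nzvc jppls oxvqe cbwy kct zlbst tsr vzyl typlk iix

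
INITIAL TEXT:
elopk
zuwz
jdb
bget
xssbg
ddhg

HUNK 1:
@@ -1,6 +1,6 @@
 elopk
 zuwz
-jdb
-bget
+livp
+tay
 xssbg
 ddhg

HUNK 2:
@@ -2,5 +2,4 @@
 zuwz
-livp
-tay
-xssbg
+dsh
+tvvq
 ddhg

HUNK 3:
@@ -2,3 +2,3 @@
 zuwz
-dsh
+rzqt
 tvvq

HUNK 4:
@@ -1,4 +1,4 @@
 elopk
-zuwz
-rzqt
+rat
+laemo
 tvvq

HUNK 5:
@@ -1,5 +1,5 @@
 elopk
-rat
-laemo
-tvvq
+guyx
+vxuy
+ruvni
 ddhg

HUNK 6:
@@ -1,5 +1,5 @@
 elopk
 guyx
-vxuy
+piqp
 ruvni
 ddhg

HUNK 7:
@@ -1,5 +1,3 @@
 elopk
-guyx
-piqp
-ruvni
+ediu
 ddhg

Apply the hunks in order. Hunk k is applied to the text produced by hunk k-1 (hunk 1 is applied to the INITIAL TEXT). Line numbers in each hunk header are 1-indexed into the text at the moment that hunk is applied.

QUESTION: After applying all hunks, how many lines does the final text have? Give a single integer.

Hunk 1: at line 1 remove [jdb,bget] add [livp,tay] -> 6 lines: elopk zuwz livp tay xssbg ddhg
Hunk 2: at line 2 remove [livp,tay,xssbg] add [dsh,tvvq] -> 5 lines: elopk zuwz dsh tvvq ddhg
Hunk 3: at line 2 remove [dsh] add [rzqt] -> 5 lines: elopk zuwz rzqt tvvq ddhg
Hunk 4: at line 1 remove [zuwz,rzqt] add [rat,laemo] -> 5 lines: elopk rat laemo tvvq ddhg
Hunk 5: at line 1 remove [rat,laemo,tvvq] add [guyx,vxuy,ruvni] -> 5 lines: elopk guyx vxuy ruvni ddhg
Hunk 6: at line 1 remove [vxuy] add [piqp] -> 5 lines: elopk guyx piqp ruvni ddhg
Hunk 7: at line 1 remove [guyx,piqp,ruvni] add [ediu] -> 3 lines: elopk ediu ddhg
Final line count: 3

Answer: 3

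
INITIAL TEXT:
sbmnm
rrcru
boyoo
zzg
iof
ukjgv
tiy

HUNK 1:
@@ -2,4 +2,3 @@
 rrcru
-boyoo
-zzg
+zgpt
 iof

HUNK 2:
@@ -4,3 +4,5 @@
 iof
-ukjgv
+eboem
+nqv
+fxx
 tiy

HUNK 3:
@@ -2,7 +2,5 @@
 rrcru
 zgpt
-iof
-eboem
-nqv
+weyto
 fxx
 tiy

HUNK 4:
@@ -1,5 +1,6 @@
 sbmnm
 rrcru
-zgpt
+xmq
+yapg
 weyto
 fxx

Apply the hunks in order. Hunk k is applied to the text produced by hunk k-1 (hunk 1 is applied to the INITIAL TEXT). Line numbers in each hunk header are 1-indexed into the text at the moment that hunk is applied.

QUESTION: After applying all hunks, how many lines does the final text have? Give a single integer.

Answer: 7

Derivation:
Hunk 1: at line 2 remove [boyoo,zzg] add [zgpt] -> 6 lines: sbmnm rrcru zgpt iof ukjgv tiy
Hunk 2: at line 4 remove [ukjgv] add [eboem,nqv,fxx] -> 8 lines: sbmnm rrcru zgpt iof eboem nqv fxx tiy
Hunk 3: at line 2 remove [iof,eboem,nqv] add [weyto] -> 6 lines: sbmnm rrcru zgpt weyto fxx tiy
Hunk 4: at line 1 remove [zgpt] add [xmq,yapg] -> 7 lines: sbmnm rrcru xmq yapg weyto fxx tiy
Final line count: 7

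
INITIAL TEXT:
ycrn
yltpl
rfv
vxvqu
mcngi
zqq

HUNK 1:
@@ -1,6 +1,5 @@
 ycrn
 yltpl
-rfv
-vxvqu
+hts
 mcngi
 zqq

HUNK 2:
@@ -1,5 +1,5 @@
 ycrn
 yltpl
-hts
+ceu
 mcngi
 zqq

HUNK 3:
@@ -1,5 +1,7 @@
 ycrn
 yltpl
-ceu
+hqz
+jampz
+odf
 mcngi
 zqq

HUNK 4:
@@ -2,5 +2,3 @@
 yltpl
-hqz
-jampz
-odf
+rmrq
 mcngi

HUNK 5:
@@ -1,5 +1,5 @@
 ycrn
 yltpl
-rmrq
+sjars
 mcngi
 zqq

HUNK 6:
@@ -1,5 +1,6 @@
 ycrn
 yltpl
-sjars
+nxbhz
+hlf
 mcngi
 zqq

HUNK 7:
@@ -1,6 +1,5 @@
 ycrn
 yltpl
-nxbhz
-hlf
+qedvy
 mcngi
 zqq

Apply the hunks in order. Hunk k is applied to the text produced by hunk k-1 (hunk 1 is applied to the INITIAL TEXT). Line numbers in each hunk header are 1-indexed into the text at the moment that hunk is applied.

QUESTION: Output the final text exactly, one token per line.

Answer: ycrn
yltpl
qedvy
mcngi
zqq

Derivation:
Hunk 1: at line 1 remove [rfv,vxvqu] add [hts] -> 5 lines: ycrn yltpl hts mcngi zqq
Hunk 2: at line 1 remove [hts] add [ceu] -> 5 lines: ycrn yltpl ceu mcngi zqq
Hunk 3: at line 1 remove [ceu] add [hqz,jampz,odf] -> 7 lines: ycrn yltpl hqz jampz odf mcngi zqq
Hunk 4: at line 2 remove [hqz,jampz,odf] add [rmrq] -> 5 lines: ycrn yltpl rmrq mcngi zqq
Hunk 5: at line 1 remove [rmrq] add [sjars] -> 5 lines: ycrn yltpl sjars mcngi zqq
Hunk 6: at line 1 remove [sjars] add [nxbhz,hlf] -> 6 lines: ycrn yltpl nxbhz hlf mcngi zqq
Hunk 7: at line 1 remove [nxbhz,hlf] add [qedvy] -> 5 lines: ycrn yltpl qedvy mcngi zqq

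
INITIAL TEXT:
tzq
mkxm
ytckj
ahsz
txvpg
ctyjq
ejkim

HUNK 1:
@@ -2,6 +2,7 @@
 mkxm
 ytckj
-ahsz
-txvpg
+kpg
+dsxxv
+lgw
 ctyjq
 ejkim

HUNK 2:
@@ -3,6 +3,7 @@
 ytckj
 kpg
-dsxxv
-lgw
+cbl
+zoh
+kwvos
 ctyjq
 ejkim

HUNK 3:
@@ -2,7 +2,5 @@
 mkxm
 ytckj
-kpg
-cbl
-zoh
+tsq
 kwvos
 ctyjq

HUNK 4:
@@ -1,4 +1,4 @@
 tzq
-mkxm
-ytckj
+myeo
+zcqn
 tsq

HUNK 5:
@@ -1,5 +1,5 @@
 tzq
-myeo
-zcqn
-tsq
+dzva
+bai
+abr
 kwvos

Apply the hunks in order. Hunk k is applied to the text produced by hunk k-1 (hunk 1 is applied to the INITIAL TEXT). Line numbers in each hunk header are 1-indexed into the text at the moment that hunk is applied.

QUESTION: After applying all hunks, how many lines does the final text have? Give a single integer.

Answer: 7

Derivation:
Hunk 1: at line 2 remove [ahsz,txvpg] add [kpg,dsxxv,lgw] -> 8 lines: tzq mkxm ytckj kpg dsxxv lgw ctyjq ejkim
Hunk 2: at line 3 remove [dsxxv,lgw] add [cbl,zoh,kwvos] -> 9 lines: tzq mkxm ytckj kpg cbl zoh kwvos ctyjq ejkim
Hunk 3: at line 2 remove [kpg,cbl,zoh] add [tsq] -> 7 lines: tzq mkxm ytckj tsq kwvos ctyjq ejkim
Hunk 4: at line 1 remove [mkxm,ytckj] add [myeo,zcqn] -> 7 lines: tzq myeo zcqn tsq kwvos ctyjq ejkim
Hunk 5: at line 1 remove [myeo,zcqn,tsq] add [dzva,bai,abr] -> 7 lines: tzq dzva bai abr kwvos ctyjq ejkim
Final line count: 7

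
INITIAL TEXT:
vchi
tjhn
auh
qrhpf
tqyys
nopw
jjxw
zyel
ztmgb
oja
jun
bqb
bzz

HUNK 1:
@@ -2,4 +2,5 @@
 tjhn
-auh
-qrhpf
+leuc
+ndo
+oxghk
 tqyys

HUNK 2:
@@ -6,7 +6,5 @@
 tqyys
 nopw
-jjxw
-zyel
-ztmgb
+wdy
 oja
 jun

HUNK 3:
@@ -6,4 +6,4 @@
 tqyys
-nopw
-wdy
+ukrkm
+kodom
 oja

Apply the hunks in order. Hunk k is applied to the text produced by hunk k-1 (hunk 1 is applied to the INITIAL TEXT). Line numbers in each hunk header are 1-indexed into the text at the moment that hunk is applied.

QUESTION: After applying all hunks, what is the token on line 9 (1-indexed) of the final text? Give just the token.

Answer: oja

Derivation:
Hunk 1: at line 2 remove [auh,qrhpf] add [leuc,ndo,oxghk] -> 14 lines: vchi tjhn leuc ndo oxghk tqyys nopw jjxw zyel ztmgb oja jun bqb bzz
Hunk 2: at line 6 remove [jjxw,zyel,ztmgb] add [wdy] -> 12 lines: vchi tjhn leuc ndo oxghk tqyys nopw wdy oja jun bqb bzz
Hunk 3: at line 6 remove [nopw,wdy] add [ukrkm,kodom] -> 12 lines: vchi tjhn leuc ndo oxghk tqyys ukrkm kodom oja jun bqb bzz
Final line 9: oja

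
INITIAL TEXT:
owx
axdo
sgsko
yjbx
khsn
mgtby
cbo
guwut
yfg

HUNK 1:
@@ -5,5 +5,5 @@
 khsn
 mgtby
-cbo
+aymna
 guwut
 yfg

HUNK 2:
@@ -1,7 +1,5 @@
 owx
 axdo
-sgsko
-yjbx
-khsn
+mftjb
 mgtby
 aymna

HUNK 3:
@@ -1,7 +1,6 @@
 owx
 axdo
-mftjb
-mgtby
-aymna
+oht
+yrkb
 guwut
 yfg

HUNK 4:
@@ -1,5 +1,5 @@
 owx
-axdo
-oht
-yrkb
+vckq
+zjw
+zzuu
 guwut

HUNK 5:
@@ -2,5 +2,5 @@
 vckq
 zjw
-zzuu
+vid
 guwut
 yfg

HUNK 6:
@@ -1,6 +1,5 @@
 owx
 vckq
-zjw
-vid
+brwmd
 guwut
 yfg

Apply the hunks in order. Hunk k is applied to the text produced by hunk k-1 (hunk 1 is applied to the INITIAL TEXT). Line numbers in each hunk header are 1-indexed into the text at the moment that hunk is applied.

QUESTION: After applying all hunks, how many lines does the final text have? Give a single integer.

Hunk 1: at line 5 remove [cbo] add [aymna] -> 9 lines: owx axdo sgsko yjbx khsn mgtby aymna guwut yfg
Hunk 2: at line 1 remove [sgsko,yjbx,khsn] add [mftjb] -> 7 lines: owx axdo mftjb mgtby aymna guwut yfg
Hunk 3: at line 1 remove [mftjb,mgtby,aymna] add [oht,yrkb] -> 6 lines: owx axdo oht yrkb guwut yfg
Hunk 4: at line 1 remove [axdo,oht,yrkb] add [vckq,zjw,zzuu] -> 6 lines: owx vckq zjw zzuu guwut yfg
Hunk 5: at line 2 remove [zzuu] add [vid] -> 6 lines: owx vckq zjw vid guwut yfg
Hunk 6: at line 1 remove [zjw,vid] add [brwmd] -> 5 lines: owx vckq brwmd guwut yfg
Final line count: 5

Answer: 5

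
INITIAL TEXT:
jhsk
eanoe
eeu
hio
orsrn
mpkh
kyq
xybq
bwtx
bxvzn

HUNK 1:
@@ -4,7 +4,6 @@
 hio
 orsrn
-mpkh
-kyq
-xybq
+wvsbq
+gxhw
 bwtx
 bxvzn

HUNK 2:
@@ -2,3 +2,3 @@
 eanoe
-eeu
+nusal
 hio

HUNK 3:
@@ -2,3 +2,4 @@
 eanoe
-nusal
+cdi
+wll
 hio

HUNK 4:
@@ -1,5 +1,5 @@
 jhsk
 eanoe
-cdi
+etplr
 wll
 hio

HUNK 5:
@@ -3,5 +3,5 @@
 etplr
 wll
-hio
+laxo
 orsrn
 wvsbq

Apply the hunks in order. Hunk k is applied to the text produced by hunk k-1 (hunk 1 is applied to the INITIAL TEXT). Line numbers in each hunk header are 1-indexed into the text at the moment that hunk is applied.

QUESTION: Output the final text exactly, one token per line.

Answer: jhsk
eanoe
etplr
wll
laxo
orsrn
wvsbq
gxhw
bwtx
bxvzn

Derivation:
Hunk 1: at line 4 remove [mpkh,kyq,xybq] add [wvsbq,gxhw] -> 9 lines: jhsk eanoe eeu hio orsrn wvsbq gxhw bwtx bxvzn
Hunk 2: at line 2 remove [eeu] add [nusal] -> 9 lines: jhsk eanoe nusal hio orsrn wvsbq gxhw bwtx bxvzn
Hunk 3: at line 2 remove [nusal] add [cdi,wll] -> 10 lines: jhsk eanoe cdi wll hio orsrn wvsbq gxhw bwtx bxvzn
Hunk 4: at line 1 remove [cdi] add [etplr] -> 10 lines: jhsk eanoe etplr wll hio orsrn wvsbq gxhw bwtx bxvzn
Hunk 5: at line 3 remove [hio] add [laxo] -> 10 lines: jhsk eanoe etplr wll laxo orsrn wvsbq gxhw bwtx bxvzn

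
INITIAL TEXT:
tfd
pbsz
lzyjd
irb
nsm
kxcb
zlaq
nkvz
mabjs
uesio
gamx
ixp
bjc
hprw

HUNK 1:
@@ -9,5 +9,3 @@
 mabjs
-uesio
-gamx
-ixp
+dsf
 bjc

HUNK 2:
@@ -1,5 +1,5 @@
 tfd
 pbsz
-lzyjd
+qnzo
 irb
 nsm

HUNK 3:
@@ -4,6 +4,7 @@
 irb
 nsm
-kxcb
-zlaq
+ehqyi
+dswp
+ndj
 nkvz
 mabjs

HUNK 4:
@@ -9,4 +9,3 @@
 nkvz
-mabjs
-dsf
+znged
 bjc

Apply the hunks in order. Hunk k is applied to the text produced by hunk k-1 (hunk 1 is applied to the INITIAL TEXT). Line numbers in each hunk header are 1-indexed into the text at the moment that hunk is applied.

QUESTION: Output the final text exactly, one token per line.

Answer: tfd
pbsz
qnzo
irb
nsm
ehqyi
dswp
ndj
nkvz
znged
bjc
hprw

Derivation:
Hunk 1: at line 9 remove [uesio,gamx,ixp] add [dsf] -> 12 lines: tfd pbsz lzyjd irb nsm kxcb zlaq nkvz mabjs dsf bjc hprw
Hunk 2: at line 1 remove [lzyjd] add [qnzo] -> 12 lines: tfd pbsz qnzo irb nsm kxcb zlaq nkvz mabjs dsf bjc hprw
Hunk 3: at line 4 remove [kxcb,zlaq] add [ehqyi,dswp,ndj] -> 13 lines: tfd pbsz qnzo irb nsm ehqyi dswp ndj nkvz mabjs dsf bjc hprw
Hunk 4: at line 9 remove [mabjs,dsf] add [znged] -> 12 lines: tfd pbsz qnzo irb nsm ehqyi dswp ndj nkvz znged bjc hprw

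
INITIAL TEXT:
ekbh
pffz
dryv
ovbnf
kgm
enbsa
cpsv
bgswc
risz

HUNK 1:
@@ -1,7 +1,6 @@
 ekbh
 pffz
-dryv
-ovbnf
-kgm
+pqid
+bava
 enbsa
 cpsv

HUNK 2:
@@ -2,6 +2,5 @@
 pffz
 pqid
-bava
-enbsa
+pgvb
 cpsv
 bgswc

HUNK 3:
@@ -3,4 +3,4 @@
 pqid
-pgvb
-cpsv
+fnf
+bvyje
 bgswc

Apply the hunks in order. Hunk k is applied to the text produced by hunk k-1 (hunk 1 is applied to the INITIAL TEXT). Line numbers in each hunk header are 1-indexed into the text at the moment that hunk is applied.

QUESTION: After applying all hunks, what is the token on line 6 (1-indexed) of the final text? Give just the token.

Hunk 1: at line 1 remove [dryv,ovbnf,kgm] add [pqid,bava] -> 8 lines: ekbh pffz pqid bava enbsa cpsv bgswc risz
Hunk 2: at line 2 remove [bava,enbsa] add [pgvb] -> 7 lines: ekbh pffz pqid pgvb cpsv bgswc risz
Hunk 3: at line 3 remove [pgvb,cpsv] add [fnf,bvyje] -> 7 lines: ekbh pffz pqid fnf bvyje bgswc risz
Final line 6: bgswc

Answer: bgswc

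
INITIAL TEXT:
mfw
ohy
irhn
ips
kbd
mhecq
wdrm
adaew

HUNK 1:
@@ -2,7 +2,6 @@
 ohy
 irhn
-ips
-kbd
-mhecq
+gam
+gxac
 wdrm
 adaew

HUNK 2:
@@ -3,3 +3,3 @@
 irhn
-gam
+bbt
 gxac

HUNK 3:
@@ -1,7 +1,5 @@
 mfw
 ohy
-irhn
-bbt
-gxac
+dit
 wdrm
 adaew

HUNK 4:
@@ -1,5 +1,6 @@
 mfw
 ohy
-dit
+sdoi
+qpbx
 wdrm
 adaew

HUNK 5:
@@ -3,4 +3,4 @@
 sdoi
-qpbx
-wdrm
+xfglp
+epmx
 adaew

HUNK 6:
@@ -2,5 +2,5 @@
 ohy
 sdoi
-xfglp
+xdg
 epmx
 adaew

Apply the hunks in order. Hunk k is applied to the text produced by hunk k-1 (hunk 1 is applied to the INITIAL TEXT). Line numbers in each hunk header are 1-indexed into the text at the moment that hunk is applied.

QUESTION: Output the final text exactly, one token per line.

Hunk 1: at line 2 remove [ips,kbd,mhecq] add [gam,gxac] -> 7 lines: mfw ohy irhn gam gxac wdrm adaew
Hunk 2: at line 3 remove [gam] add [bbt] -> 7 lines: mfw ohy irhn bbt gxac wdrm adaew
Hunk 3: at line 1 remove [irhn,bbt,gxac] add [dit] -> 5 lines: mfw ohy dit wdrm adaew
Hunk 4: at line 1 remove [dit] add [sdoi,qpbx] -> 6 lines: mfw ohy sdoi qpbx wdrm adaew
Hunk 5: at line 3 remove [qpbx,wdrm] add [xfglp,epmx] -> 6 lines: mfw ohy sdoi xfglp epmx adaew
Hunk 6: at line 2 remove [xfglp] add [xdg] -> 6 lines: mfw ohy sdoi xdg epmx adaew

Answer: mfw
ohy
sdoi
xdg
epmx
adaew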